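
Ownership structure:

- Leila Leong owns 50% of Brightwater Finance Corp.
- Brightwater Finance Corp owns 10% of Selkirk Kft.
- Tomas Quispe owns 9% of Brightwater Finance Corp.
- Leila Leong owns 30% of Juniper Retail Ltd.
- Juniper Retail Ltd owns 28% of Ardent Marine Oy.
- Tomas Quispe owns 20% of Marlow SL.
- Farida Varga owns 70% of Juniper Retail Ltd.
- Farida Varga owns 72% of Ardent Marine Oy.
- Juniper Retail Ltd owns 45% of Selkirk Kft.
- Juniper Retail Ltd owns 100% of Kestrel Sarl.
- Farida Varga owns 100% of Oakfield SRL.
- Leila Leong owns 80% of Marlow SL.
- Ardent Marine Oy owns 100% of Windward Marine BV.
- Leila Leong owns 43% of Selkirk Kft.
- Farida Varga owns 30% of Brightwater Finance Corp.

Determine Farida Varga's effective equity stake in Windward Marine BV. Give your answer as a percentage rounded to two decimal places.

91.60%

Farida reaches Windward along 2 paths.
Via Ardent: 72% × 100% = 72%.
Via Juniper → Ardent: 70% × 28% × 100% = 19.6%.
Total: 72% + 19.6% = 91.6%.
Rounded: 91.60%.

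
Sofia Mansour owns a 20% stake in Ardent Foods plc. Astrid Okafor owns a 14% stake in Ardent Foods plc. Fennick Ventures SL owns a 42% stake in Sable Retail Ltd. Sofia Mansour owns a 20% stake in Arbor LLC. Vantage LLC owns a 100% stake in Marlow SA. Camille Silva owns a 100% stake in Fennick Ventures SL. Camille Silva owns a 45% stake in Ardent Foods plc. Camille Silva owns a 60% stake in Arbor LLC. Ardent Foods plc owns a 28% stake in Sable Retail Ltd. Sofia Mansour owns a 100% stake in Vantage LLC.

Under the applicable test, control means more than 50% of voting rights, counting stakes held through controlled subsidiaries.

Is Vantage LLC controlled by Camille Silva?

Camille holds 100% of Fennick, so Camille controls Fennick.
Camille holds 60% of Arbor, so Camille controls Arbor.
Neither Camille nor any entity Camille controls holds any voting interest in Vantage.
So Camille does not control Vantage.

No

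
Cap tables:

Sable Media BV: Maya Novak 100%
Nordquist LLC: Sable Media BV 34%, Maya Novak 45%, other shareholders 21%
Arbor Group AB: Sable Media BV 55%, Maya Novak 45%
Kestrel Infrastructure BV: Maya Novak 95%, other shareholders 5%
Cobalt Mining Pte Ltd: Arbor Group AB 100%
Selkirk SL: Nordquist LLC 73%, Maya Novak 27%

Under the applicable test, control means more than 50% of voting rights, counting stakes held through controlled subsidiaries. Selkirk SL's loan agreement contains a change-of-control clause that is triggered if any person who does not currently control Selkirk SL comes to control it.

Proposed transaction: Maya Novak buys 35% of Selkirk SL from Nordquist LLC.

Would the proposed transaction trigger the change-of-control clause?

No

The purchase adds only to Maya's holdings (Nordquist's stake shrinks), so Maya is the only person who could newly come to control Selkirk.
Maya holds 100% of Sable, so Maya controls Sable.
Sable and Maya together hold 34% + 45% = 79% of Nordquist, so Maya controls Nordquist.
Nordquist and Maya together hold 73% + 27% = 100% of Selkirk, so Maya controls Selkirk.
So Maya already controls Selkirk before the transaction.
After the purchase, Maya's direct stake in Selkirk rises to 27% + 35% = 62%, and Nordquist's stake falls to 38%.
Maya controlled Selkirk already, so this is not a new person acquiring control; every other person's position is unchanged or reduced.
No new person acquires control, so the clause is not triggered.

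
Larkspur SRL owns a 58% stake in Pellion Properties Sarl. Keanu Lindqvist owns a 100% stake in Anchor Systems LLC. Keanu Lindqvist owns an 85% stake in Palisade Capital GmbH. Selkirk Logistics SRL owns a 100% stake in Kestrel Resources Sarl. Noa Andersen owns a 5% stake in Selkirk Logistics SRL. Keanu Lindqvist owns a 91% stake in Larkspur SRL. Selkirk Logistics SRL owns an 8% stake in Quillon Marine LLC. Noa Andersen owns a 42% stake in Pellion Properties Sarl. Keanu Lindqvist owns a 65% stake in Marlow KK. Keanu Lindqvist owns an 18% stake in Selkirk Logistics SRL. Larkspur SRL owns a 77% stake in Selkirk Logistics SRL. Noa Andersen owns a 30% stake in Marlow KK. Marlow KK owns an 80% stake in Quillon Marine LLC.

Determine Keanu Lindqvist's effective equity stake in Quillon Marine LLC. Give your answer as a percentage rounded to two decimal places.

Keanu reaches Quillon along 3 paths.
Via Marlow: 65% × 80% = 52%.
Via Selkirk: 18% × 8% = 1.44%.
Via Larkspur → Selkirk: 91% × 77% × 8% = 5.6056%.
Total: 52% + 1.44% + 5.6056% = 59.0456%.
Rounded: 59.05%.

59.05%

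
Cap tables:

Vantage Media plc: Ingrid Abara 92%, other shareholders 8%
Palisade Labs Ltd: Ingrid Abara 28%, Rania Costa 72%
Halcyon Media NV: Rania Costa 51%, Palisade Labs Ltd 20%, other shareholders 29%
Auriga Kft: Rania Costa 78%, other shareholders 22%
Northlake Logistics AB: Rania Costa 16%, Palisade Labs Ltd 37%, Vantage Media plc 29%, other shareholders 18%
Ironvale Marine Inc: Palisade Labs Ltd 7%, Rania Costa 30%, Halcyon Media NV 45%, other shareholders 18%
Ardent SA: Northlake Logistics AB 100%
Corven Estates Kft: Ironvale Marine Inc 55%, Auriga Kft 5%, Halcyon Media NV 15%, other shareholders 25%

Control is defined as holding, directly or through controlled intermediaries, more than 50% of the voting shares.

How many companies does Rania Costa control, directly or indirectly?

Rania holds 72% of Palisade, so Rania controls Palisade.
Rania and Palisade together hold 51% + 20% = 71% of Halcyon, so Rania controls Halcyon.
Rania holds 78% of Auriga, so Rania controls Auriga.
Rania and Palisade together hold 16% + 37% = 53% of Northlake, so Rania controls Northlake.
Palisade and Rania and Halcyon together hold 7% + 30% + 45% = 82% of Ironvale, so Rania controls Ironvale.
Northlake holds 100% of Ardent, so Rania controls Ardent.
Ironvale and Auriga and Halcyon together hold 55% + 5% + 15% = 75% of Corven, so Rania controls Corven.
No other company's threshold is met.
Rania controls 7 companies.

7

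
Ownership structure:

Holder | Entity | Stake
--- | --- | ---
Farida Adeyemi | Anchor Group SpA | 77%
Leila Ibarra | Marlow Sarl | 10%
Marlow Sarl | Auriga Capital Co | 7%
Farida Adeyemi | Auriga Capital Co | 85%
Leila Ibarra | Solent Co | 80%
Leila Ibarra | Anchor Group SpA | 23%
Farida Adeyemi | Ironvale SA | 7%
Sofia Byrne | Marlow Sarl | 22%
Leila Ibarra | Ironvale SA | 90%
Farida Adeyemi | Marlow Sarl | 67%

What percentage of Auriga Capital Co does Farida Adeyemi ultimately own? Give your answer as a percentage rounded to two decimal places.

89.69%

Farida reaches Auriga along 2 paths.
Direct stake: 85% = 85%.
Via Marlow: 67% × 7% = 4.69%.
Total: 85% + 4.69% = 89.69%.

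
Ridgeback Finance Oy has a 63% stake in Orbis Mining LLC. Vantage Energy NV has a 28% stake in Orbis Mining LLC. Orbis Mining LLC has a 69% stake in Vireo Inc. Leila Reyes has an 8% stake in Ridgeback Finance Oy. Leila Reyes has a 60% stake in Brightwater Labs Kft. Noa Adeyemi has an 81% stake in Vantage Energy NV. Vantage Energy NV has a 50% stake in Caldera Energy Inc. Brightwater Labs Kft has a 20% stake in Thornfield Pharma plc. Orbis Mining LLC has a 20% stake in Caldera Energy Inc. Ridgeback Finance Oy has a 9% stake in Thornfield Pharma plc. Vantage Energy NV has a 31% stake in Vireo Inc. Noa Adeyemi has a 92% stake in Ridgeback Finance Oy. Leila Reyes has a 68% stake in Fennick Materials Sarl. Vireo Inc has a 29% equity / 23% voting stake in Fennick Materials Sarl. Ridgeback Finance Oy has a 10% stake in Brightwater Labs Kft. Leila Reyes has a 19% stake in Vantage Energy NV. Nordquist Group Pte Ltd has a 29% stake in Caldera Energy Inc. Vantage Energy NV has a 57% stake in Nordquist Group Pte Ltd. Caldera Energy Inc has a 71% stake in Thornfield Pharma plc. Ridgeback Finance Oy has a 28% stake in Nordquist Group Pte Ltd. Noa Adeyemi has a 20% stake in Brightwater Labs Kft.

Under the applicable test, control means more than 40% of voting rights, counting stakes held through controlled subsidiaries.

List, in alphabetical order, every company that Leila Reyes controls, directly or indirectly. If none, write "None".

Brightwater Labs Kft, Fennick Materials Sarl

Leila holds 60% of Brightwater, so Leila controls Brightwater.
Leila holds 68% of Fennick, so Leila controls Fennick.
No other company's threshold is met.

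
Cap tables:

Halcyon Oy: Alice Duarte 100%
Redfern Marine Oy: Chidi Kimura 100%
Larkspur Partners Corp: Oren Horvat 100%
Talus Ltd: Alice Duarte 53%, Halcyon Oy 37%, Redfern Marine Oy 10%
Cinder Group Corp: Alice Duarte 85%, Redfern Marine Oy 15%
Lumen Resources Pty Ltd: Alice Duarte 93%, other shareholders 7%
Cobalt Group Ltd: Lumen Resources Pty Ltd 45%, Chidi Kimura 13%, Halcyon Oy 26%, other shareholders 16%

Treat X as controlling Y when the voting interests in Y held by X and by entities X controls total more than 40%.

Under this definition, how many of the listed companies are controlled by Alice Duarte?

5

Alice holds 100% of Halcyon, so Alice controls Halcyon.
Alice and Halcyon together hold 53% + 37% = 90% of Talus, so Alice controls Talus.
Alice holds 85% of Cinder, so Alice controls Cinder.
Alice holds 93% of Lumen, so Alice controls Lumen.
Lumen and Halcyon together hold 45% + 26% = 71% of Cobalt, so Alice controls Cobalt.
No other company's threshold is met.
Alice controls 5 companies.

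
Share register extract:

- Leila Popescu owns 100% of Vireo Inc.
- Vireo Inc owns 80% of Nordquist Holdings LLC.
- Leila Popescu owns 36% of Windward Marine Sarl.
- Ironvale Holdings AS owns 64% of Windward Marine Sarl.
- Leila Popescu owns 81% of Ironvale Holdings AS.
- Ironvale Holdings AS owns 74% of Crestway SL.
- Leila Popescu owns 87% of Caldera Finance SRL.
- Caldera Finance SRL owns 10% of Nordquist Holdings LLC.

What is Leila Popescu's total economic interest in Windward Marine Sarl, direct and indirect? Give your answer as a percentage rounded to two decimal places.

87.84%

Leila reaches Windward along 2 paths.
Direct stake: 36% = 36%.
Via Ironvale: 81% × 64% = 51.84%.
Total: 36% + 51.84% = 87.84%.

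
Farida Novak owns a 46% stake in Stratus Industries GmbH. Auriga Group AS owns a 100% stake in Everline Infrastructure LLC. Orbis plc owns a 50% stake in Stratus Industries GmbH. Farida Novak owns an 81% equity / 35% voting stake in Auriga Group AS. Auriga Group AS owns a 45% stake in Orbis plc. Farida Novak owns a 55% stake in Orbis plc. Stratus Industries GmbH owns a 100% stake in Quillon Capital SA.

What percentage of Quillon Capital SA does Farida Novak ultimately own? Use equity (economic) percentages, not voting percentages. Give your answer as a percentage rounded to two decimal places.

Farida reaches Quillon along 3 paths.
Via Orbis → Stratus: 55% × 50% × 100% = 27.5%.
Via Auriga → Orbis → Stratus: 81% × 45% × 50% × 100% = 18.225%.
Via Stratus: 46% × 100% = 46%.
Total: 27.5% + 18.225% + 46% = 91.725%.
Rounded: 91.73%.

91.73%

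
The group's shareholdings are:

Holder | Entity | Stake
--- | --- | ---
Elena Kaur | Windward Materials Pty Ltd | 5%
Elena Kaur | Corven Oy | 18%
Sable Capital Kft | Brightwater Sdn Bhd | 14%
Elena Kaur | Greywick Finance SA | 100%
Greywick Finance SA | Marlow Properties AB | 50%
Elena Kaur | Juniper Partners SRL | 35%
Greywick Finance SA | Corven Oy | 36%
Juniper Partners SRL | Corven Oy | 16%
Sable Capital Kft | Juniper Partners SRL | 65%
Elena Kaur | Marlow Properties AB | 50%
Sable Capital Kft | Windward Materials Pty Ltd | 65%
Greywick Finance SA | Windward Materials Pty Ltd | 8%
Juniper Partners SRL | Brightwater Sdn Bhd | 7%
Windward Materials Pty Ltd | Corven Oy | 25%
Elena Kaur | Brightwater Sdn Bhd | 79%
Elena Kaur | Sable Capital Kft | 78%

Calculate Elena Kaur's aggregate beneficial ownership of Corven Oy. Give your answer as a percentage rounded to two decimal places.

83.64%

Elena reaches Corven along 7 paths.
Via Greywick: 100% × 36% = 36%.
Via Sable → Windward: 78% × 65% × 25% = 12.675%.
Via Windward: 5% × 25% = 1.25%.
Via Greywick → Windward: 100% × 8% × 25% = 2%.
Direct stake: 18% = 18%.
Via Juniper: 35% × 16% = 5.6%.
Via Sable → Juniper: 78% × 65% × 16% = 8.112%.
Total: 36% + 12.675% + 1.25% + 2% + 18% + 5.6% + 8.112% = 83.637%.
Rounded: 83.64%.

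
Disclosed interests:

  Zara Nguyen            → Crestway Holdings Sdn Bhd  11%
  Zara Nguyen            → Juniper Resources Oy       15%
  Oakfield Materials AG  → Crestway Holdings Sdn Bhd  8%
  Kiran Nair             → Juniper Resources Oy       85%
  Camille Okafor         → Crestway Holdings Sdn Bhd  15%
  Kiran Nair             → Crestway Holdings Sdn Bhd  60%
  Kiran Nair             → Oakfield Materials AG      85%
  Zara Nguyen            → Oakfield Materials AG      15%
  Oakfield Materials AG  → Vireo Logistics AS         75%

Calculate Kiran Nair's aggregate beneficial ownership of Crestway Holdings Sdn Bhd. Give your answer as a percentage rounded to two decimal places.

Kiran reaches Crestway along 2 paths.
Direct stake: 60% = 60%.
Via Oakfield: 85% × 8% = 6.8%.
Total: 60% + 6.8% = 66.8%.
Rounded: 66.80%.

66.80%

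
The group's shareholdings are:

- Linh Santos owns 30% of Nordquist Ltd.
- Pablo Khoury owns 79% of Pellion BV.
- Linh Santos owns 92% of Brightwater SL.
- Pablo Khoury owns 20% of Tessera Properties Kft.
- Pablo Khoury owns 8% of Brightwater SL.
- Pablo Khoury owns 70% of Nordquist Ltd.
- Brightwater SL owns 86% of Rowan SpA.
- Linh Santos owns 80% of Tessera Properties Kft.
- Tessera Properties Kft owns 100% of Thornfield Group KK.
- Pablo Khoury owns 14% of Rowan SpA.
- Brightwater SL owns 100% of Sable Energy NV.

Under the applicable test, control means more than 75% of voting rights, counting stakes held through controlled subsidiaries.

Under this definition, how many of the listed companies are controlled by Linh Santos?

Linh holds 92% of Brightwater, so Linh controls Brightwater.
Linh holds 80% of Tessera, so Linh controls Tessera.
Brightwater holds 100% of Sable, so Linh controls Sable.
Tessera holds 100% of Thornfield, so Linh controls Thornfield.
Brightwater holds 86% of Rowan, so Linh controls Rowan.
No other company's threshold is met.
Linh controls 5 companies.

5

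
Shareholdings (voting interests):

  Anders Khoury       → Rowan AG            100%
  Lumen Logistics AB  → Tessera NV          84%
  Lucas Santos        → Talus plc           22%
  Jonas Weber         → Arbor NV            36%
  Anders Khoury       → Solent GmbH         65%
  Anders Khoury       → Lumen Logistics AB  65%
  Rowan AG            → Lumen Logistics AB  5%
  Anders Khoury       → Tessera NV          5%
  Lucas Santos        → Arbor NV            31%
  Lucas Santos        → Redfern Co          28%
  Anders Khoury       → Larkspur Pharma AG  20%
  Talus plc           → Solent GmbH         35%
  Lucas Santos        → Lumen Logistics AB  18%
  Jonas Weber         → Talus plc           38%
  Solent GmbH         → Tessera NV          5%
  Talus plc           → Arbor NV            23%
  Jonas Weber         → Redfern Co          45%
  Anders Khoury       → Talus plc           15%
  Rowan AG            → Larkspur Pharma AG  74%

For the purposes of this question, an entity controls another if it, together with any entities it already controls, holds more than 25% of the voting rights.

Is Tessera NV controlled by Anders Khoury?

Anders holds 100% of Rowan, so Anders controls Rowan.
Rowan and Anders together hold 5% + 65% = 70% of Lumen, so Anders controls Lumen.
Anders holds 65% of Solent, so Anders controls Solent.
Anders and Solent and Lumen together hold 5% + 5% + 84% = 94% of Tessera, so Anders controls Tessera.

Yes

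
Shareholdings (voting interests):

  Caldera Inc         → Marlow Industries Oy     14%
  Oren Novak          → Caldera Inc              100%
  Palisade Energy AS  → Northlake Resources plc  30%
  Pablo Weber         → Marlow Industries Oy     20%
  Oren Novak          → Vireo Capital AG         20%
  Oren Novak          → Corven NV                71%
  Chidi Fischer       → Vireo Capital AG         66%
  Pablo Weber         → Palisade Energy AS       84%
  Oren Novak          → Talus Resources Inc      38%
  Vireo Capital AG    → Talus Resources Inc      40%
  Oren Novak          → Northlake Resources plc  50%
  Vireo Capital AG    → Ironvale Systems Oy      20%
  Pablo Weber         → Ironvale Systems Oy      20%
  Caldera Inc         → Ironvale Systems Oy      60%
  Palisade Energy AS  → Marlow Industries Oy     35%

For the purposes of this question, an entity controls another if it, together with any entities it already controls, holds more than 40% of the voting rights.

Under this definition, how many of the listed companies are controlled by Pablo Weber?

2

Pablo holds 84% of Palisade, so Pablo controls Palisade.
Palisade and Pablo together hold 35% + 20% = 55% of Marlow, so Pablo controls Marlow.
No other company's threshold is met.
Pablo controls 2 companies.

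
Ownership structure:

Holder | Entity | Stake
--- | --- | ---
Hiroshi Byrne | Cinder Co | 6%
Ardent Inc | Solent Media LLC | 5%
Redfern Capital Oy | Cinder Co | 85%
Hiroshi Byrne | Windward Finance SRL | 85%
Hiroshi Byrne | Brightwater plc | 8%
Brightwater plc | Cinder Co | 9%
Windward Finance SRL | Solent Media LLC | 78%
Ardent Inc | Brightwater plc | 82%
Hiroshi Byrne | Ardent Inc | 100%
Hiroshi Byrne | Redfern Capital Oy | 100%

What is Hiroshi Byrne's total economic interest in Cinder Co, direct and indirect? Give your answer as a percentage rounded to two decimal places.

Hiroshi reaches Cinder along 4 paths.
Direct stake: 6% = 6%.
Via Ardent → Brightwater: 100% × 82% × 9% = 7.38%.
Via Brightwater: 8% × 9% = 0.72%.
Via Redfern: 100% × 85% = 85%.
Total: 6% + 7.38% + 0.72% + 85% = 99.1%.
Rounded: 99.10%.

99.10%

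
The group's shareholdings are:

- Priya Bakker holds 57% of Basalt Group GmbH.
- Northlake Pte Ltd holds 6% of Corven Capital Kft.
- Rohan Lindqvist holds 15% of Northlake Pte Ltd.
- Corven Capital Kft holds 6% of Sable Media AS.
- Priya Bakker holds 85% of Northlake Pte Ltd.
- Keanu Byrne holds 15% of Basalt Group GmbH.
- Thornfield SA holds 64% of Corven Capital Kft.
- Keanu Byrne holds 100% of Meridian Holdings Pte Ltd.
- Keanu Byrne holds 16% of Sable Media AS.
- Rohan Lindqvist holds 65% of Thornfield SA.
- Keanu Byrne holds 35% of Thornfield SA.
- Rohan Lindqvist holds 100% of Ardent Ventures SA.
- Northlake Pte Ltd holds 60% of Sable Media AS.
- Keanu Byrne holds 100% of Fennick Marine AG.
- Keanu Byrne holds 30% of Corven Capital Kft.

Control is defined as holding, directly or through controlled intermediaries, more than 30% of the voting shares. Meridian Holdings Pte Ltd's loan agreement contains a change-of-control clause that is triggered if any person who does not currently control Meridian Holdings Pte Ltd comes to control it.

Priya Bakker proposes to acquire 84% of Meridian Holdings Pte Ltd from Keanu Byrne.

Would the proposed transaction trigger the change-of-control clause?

Yes

The purchase adds only to Priya's holdings (Keanu's stake shrinks), so Priya is the only person who could newly come to control Meridian.
Priya holds 85% of Northlake, so Priya controls Northlake.
Priya holds 57% of Basalt, so Priya controls Basalt.
Northlake holds 60% of Sable, so Priya controls Sable.
Neither Priya nor any entity Priya controls holds any voting interest in Meridian.
So before the transaction, Priya does not control Meridian.
After the purchase, Priya holds 84% of Meridian directly, and Keanu's stake falls to 16%.
Priya holds 84% of Meridian, so Priya controls Meridian.
Priya did not control Meridian before and does after, so the clause is triggered.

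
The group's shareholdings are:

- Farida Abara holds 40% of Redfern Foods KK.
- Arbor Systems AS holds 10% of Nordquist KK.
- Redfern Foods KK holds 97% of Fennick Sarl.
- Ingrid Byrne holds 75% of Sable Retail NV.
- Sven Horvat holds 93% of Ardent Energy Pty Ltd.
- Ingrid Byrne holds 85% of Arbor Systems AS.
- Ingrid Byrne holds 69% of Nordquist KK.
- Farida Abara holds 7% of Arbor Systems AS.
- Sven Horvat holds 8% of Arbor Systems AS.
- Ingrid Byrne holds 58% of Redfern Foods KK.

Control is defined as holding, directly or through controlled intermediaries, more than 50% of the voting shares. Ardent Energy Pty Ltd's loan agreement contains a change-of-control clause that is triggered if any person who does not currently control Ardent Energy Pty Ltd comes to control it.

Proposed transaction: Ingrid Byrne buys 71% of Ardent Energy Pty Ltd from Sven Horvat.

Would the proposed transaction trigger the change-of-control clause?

The purchase adds only to Ingrid's holdings (Sven's stake shrinks), so Ingrid is the only person who could newly come to control Ardent.
Ingrid holds 75% of Sable, so Ingrid controls Sable.
Ingrid holds 85% of Arbor, so Ingrid controls Arbor.
Ingrid and Arbor together hold 69% + 10% = 79% of Nordquist, so Ingrid controls Nordquist.
Ingrid holds 58% of Redfern, so Ingrid controls Redfern.
Redfern holds 97% of Fennick, so Ingrid controls Fennick.
Neither Ingrid nor any entity Ingrid controls holds any voting interest in Ardent.
So before the transaction, Ingrid does not control Ardent.
After the purchase, Ingrid holds 71% of Ardent directly, and Sven's stake falls to 22%.
Ingrid holds 71% of Ardent, so Ingrid controls Ardent.
Ingrid did not control Ardent before and does after, so the clause is triggered.

Yes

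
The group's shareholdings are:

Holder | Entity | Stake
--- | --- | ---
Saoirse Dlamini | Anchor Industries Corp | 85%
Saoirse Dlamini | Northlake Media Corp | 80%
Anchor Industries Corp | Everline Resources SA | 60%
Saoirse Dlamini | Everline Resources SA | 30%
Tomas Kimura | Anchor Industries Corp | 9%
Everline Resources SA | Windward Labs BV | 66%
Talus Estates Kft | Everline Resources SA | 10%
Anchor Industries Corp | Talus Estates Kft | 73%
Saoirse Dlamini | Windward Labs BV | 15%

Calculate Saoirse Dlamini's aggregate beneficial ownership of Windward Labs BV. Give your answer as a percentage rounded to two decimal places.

72.56%

Saoirse reaches Windward along 4 paths.
Via Everline: 30% × 66% = 19.8%.
Via Anchor → Talus → Everline: 85% × 73% × 10% × 66% = 4.0953%.
Via Anchor → Everline: 85% × 60% × 66% = 33.66%.
Direct stake: 15% = 15%.
Total: 19.8% + 4.0953% + 33.66% + 15% = 72.5553%.
Rounded: 72.56%.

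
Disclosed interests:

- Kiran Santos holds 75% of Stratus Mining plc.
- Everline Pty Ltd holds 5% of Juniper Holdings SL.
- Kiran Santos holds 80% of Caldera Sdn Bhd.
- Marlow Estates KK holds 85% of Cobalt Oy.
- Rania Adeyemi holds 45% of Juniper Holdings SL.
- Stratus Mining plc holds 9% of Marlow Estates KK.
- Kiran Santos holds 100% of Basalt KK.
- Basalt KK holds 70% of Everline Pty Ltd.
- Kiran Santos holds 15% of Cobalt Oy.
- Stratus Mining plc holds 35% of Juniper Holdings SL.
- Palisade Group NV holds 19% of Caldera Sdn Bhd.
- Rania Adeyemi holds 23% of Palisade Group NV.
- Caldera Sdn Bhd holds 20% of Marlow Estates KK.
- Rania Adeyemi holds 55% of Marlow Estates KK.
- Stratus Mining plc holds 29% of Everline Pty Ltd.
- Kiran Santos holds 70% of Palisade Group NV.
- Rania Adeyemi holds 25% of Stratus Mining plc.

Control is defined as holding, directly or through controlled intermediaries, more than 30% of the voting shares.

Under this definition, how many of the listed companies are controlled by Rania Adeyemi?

Rania holds 55% of Marlow, so Rania controls Marlow.
Marlow holds 85% of Cobalt, so Rania controls Cobalt.
Rania holds 45% of Juniper, so Rania controls Juniper.
No other company's threshold is met.
Rania controls 3 companies.

3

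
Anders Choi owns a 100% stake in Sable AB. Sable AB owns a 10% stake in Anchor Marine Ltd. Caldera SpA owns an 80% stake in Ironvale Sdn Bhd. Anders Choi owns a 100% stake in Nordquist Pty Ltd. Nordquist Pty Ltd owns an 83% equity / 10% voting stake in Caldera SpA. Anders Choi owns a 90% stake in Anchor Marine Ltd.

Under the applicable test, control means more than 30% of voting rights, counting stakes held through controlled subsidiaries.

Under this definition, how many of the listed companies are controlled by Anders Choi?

3

Anders holds 100% of Sable, so Anders controls Sable.
Anders holds 100% of Nordquist, so Anders controls Nordquist.
Anders and Sable together hold 90% + 10% = 100% of Anchor, so Anders controls Anchor.
No other company's threshold is met.
Anders controls 3 companies.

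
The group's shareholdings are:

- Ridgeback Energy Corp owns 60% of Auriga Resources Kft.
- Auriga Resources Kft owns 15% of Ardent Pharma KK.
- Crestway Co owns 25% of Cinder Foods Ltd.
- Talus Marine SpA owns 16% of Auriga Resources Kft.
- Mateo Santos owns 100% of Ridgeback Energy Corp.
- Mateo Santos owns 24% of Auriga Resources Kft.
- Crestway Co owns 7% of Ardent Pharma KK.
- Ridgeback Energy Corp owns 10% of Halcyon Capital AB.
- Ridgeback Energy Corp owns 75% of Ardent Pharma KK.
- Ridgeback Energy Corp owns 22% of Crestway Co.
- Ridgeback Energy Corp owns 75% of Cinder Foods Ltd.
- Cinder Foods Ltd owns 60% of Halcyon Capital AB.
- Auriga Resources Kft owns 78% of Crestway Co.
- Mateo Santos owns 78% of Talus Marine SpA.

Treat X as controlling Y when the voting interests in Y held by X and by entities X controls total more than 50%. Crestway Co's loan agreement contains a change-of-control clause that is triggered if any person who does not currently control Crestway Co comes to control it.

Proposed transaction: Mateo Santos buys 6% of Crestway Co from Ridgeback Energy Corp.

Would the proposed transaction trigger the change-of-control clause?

The purchase adds only to Mateo's holdings (Ridgeback's stake shrinks), so Mateo is the only person who could newly come to control Crestway.
Mateo holds 100% of Ridgeback, so Mateo controls Ridgeback.
Mateo holds 78% of Talus, so Mateo controls Talus.
Ridgeback and Talus and Mateo together hold 60% + 16% + 24% = 100% of Auriga, so Mateo controls Auriga.
Ridgeback and Auriga together hold 22% + 78% = 100% of Crestway, so Mateo controls Crestway.
So Mateo already controls Crestway before the transaction.
After the purchase, Mateo holds 6% of Crestway directly, and Ridgeback's stake falls to 16%.
Mateo controlled Crestway already, so this is not a new person acquiring control; every other person's position is unchanged or reduced.
No new person acquires control, so the clause is not triggered.

No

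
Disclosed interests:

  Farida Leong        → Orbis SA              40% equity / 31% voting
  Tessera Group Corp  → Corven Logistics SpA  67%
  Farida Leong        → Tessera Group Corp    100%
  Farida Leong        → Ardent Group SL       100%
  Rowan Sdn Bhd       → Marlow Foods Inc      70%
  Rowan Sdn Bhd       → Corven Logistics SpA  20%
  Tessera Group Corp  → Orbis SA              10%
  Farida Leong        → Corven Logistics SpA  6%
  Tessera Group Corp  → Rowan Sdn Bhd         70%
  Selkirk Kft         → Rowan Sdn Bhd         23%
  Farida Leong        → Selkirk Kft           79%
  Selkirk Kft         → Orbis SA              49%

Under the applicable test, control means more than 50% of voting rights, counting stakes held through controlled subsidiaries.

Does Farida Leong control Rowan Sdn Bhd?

Farida holds 100% of Tessera, so Farida controls Tessera.
Farida holds 79% of Selkirk, so Farida controls Selkirk.
Tessera and Selkirk together hold 70% + 23% = 93% of Rowan, so Farida controls Rowan.

Yes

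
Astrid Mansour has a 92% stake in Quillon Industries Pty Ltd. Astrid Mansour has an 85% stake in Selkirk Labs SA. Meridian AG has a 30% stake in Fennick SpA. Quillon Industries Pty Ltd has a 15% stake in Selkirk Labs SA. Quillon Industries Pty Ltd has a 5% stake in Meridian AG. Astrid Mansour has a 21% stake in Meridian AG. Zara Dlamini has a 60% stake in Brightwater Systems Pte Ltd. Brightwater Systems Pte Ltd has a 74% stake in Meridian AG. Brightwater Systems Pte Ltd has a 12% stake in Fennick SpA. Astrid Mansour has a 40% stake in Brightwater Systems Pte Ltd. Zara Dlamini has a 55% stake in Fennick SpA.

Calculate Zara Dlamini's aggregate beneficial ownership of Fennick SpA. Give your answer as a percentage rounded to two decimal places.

Zara reaches Fennick along 3 paths.
Via Brightwater → Meridian: 60% × 74% × 30% = 13.32%.
Direct stake: 55% = 55%.
Via Brightwater: 60% × 12% = 7.2%.
Total: 13.32% + 55% + 7.2% = 75.52%.

75.52%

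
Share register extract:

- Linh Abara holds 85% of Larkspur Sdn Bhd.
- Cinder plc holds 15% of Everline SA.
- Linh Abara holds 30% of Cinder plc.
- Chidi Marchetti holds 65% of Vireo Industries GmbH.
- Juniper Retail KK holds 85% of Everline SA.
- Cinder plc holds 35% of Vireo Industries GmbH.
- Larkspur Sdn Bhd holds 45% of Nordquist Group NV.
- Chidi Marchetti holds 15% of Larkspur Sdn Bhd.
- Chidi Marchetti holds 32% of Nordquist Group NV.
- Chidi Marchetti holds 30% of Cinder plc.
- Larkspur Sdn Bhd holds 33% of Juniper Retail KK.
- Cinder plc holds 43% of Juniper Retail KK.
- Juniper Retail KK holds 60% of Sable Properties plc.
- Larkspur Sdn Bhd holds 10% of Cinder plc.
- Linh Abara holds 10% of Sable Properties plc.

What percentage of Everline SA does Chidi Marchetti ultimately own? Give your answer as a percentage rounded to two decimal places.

20.45%

Chidi reaches Everline along 5 paths.
Via Larkspur → Cinder: 15% × 10% × 15% = 0.225%.
Via Cinder: 30% × 15% = 4.5%.
Via Larkspur → Juniper: 15% × 33% × 85% = 4.2075%.
Via Larkspur → Cinder → Juniper: 15% × 10% × 43% × 85% = 0.54825%.
Via Cinder → Juniper: 30% × 43% × 85% = 10.965%.
Total: 0.225% + 4.5% + 4.2075% + 0.54825% + 10.965% = 20.44575%.
Rounded: 20.45%.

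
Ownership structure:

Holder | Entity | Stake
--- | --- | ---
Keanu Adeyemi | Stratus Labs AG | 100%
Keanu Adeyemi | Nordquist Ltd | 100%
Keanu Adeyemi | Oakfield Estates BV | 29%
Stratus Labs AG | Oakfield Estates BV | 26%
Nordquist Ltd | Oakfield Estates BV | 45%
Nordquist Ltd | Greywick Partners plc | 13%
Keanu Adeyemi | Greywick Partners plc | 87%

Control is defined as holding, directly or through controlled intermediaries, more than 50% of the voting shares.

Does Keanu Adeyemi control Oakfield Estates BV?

Keanu holds 100% of Nordquist, so Keanu controls Nordquist.
Keanu holds 100% of Stratus, so Keanu controls Stratus.
Stratus and Keanu and Nordquist together hold 26% + 29% + 45% = 100% of Oakfield, so Keanu controls Oakfield.

Yes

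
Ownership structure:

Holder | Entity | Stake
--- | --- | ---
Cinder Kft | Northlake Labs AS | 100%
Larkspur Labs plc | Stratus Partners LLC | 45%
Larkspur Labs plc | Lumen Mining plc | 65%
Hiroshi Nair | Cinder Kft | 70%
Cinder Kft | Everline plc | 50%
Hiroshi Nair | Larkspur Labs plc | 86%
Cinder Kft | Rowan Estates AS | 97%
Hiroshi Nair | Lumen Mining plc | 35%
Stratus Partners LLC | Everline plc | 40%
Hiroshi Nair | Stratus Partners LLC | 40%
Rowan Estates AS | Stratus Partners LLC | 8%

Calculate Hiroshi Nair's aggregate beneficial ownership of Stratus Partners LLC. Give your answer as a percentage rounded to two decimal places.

84.13%

Hiroshi reaches Stratus along 3 paths.
Direct stake: 40% = 40%.
Via Larkspur: 86% × 45% = 38.7%.
Via Cinder → Rowan: 70% × 97% × 8% = 5.432%.
Total: 40% + 38.7% + 5.432% = 84.132%.
Rounded: 84.13%.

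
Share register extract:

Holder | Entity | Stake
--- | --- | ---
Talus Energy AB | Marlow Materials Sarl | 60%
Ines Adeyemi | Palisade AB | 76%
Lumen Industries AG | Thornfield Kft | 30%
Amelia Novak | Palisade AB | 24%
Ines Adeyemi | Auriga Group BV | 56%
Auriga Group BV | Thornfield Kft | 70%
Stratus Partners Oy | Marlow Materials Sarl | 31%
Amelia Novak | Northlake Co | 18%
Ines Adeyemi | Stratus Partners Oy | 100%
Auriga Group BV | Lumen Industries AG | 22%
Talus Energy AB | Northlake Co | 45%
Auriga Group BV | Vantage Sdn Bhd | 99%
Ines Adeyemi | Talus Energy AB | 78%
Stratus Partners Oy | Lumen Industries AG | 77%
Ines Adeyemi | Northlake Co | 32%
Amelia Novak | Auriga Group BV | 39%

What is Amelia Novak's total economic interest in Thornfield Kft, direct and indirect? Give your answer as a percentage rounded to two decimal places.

29.87%

Amelia reaches Thornfield along 2 paths.
Via Auriga → Lumen: 39% × 22% × 30% = 2.574%.
Via Auriga: 39% × 70% = 27.3%.
Total: 2.574% + 27.3% = 29.874%.
Rounded: 29.87%.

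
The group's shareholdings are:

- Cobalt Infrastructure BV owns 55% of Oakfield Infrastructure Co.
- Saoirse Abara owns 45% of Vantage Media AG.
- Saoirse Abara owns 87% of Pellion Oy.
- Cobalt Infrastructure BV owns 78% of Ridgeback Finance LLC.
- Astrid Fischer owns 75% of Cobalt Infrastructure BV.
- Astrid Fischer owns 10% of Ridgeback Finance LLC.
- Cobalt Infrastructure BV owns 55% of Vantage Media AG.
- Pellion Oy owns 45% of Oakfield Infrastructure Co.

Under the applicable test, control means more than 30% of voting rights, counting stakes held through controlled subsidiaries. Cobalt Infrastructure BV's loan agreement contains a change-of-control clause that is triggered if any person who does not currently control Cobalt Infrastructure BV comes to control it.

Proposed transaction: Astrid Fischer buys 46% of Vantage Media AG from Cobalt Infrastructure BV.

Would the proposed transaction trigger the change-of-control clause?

No

The purchase adds only to Astrid's holdings (Cobalt's stake shrinks), so Astrid is the only person who could newly come to control Cobalt.
Astrid holds 75% of Cobalt, so Astrid controls Cobalt.
So Astrid already controls Cobalt before the transaction.
After the purchase, Astrid holds 46% of Vantage directly, and Cobalt's stake falls to 9%.
Astrid controlled Cobalt already, so this is not a new person acquiring control; every other person's position is unchanged or reduced.
No new person acquires control, so the clause is not triggered.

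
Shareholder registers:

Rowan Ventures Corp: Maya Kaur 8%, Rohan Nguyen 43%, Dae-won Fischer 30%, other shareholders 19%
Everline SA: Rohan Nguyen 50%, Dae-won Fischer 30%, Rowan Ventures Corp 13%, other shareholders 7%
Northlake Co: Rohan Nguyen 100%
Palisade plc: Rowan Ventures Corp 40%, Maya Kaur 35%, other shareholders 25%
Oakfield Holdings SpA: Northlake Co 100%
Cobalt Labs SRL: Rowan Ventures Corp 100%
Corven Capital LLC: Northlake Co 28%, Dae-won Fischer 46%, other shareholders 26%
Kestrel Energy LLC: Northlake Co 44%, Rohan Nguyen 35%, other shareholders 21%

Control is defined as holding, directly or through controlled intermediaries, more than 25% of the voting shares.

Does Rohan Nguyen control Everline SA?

Yes

Rohan holds 43% of Rowan, so Rohan controls Rowan.
Rohan and Rowan together hold 50% + 13% = 63% of Everline, so Rohan controls Everline.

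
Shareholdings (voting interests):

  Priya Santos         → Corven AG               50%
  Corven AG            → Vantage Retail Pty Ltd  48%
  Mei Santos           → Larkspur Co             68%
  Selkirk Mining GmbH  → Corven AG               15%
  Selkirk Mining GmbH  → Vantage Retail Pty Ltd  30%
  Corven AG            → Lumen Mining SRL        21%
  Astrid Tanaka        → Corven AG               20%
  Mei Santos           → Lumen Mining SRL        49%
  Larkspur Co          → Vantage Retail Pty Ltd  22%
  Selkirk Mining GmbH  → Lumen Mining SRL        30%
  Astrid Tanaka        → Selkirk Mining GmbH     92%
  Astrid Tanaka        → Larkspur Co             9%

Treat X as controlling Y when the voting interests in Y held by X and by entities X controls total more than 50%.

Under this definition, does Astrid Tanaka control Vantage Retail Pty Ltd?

No

Astrid holds 92% of Selkirk, so Astrid controls Selkirk.
In Vantage, Astrid's side holds only 30%, not > 50%.
So Astrid does not control Vantage.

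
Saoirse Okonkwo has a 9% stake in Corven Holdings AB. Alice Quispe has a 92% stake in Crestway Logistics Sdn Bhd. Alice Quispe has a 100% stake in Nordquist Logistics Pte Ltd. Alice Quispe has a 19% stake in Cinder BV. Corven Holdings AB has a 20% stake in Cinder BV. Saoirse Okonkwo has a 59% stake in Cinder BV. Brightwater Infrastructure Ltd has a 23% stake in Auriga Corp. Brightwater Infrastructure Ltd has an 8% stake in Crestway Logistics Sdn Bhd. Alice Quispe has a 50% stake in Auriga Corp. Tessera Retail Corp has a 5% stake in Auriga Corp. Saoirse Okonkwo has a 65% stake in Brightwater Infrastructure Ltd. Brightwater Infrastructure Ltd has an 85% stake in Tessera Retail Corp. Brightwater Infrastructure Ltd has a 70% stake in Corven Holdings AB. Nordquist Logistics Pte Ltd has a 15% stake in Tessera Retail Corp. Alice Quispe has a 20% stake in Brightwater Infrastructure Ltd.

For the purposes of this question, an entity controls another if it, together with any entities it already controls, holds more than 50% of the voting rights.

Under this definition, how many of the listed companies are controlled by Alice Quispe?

Alice holds 100% of Nordquist, so Alice controls Nordquist.
Alice holds 92% of Crestway, so Alice controls Crestway.
No other company's threshold is met.
Alice controls 2 companies.

2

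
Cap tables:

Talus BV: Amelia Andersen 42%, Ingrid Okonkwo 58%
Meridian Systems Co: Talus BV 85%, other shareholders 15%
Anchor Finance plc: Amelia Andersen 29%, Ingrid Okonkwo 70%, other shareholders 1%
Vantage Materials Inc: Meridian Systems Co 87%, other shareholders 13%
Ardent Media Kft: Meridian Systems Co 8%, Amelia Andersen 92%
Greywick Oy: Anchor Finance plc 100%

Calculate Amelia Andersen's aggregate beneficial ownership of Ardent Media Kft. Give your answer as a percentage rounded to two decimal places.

Amelia reaches Ardent along 2 paths.
Via Talus → Meridian: 42% × 85% × 8% = 2.856%.
Direct stake: 92% = 92%.
Total: 2.856% + 92% = 94.856%.
Rounded: 94.86%.

94.86%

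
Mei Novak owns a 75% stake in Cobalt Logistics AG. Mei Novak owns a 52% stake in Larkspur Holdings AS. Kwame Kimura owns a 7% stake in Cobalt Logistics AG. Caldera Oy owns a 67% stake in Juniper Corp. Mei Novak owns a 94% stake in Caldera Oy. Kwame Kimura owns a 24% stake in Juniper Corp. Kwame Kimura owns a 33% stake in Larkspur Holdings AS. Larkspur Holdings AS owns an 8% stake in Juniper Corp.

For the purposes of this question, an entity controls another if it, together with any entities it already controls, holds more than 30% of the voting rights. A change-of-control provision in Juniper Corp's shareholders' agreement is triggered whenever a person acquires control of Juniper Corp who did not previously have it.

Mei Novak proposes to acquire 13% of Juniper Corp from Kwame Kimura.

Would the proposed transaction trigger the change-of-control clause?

No

The purchase adds only to Mei's holdings (Kwame's stake shrinks), so Mei is the only person who could newly come to control Juniper.
Mei holds 94% of Caldera, so Mei controls Caldera.
Mei holds 52% of Larkspur, so Mei controls Larkspur.
Caldera and Larkspur together hold 67% + 8% = 75% of Juniper, so Mei controls Juniper.
So Mei already controls Juniper before the transaction.
After the purchase, Mei holds 13% of Juniper directly, and Kwame's stake falls to 11%.
Mei controlled Juniper already, so this is not a new person acquiring control; every other person's position is unchanged or reduced.
No new person acquires control, so the clause is not triggered.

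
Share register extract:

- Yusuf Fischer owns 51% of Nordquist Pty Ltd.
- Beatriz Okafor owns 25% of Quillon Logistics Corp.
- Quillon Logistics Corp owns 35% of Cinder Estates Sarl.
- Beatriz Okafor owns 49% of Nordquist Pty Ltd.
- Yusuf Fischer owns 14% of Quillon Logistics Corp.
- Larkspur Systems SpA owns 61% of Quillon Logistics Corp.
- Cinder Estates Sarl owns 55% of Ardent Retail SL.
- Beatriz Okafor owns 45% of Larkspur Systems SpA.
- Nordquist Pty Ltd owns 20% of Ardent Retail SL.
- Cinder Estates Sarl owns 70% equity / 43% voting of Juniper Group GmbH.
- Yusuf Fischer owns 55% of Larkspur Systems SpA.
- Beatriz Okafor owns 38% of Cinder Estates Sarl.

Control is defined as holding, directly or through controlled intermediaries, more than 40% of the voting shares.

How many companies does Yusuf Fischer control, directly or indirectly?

3

Yusuf holds 55% of Larkspur, so Yusuf controls Larkspur.
Larkspur and Yusuf together hold 61% + 14% = 75% of Quillon, so Yusuf controls Quillon.
Yusuf holds 51% of Nordquist, so Yusuf controls Nordquist.
No other company's threshold is met.
Yusuf controls 3 companies.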